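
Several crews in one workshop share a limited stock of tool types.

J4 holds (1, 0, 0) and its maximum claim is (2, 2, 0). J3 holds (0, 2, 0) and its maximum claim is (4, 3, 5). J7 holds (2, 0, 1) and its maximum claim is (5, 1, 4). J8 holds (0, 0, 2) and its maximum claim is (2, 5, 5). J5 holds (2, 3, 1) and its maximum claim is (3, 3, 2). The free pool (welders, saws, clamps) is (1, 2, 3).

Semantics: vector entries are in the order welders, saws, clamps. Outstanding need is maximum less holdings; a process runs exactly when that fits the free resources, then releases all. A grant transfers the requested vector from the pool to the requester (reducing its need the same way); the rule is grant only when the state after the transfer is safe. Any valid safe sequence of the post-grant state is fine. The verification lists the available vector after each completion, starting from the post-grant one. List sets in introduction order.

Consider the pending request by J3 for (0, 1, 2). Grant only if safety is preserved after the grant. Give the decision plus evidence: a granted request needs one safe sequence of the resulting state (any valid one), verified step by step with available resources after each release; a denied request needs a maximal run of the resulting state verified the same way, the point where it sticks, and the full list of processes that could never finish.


DENY — the pretend-granted state is unsafe.
Key observation: the wall is clamps: completing J5, J4 brings the pool only to (4, 4, 2), and all the rest need more.
On the post-grant state, J5, J4 is a maximal run — nothing extends it. Check, step by step:
  pool = (1, 1, 1)
  J5: need (1, 0, 1) fits (1, 1, 1); releases (2, 3, 1), pool now (3, 4, 2)
  J4: need (1, 2, 0) fits (3, 4, 2); releases (1, 0, 0), pool now (4, 4, 2)
  blocked: J3 wants (4, 0, 3), pool (4, 4, 2) — not enough clamps
  blocked: J7 wants (3, 1, 3), pool (4, 4, 2) — not enough clamps
  blocked: J8 wants (2, 5, 3), pool (4, 4, 2) — not enough saws and clamps
Post-grant, the permanently blocked set is J3, J7 and J8.


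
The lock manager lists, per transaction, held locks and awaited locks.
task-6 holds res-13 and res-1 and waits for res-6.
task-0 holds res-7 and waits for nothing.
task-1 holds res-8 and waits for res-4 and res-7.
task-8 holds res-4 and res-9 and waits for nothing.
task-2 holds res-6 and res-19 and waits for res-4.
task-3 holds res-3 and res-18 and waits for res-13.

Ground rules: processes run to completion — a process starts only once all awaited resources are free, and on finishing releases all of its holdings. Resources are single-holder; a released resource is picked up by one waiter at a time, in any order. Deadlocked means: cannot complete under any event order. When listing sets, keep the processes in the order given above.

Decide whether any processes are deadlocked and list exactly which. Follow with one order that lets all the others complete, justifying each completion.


No process is deadlocked.
Key observation: although several processes wait, no cycle exists — each chain bottoms out at a free runner.
One completion order for the rest: task-8, task-0, task-2, task-1, task-6, task-3.
Walking it through:
  run task-8 (it waits on nothing); releases res-4 and res-9
  run task-0 (it waits on nothing); releases res-7
  task-2: everything it awaited (res-4) is free; runs, freeing res-6 and res-19
  task-1: everything it awaited (res-4 and res-7) is free; runs, freeing res-8
  task-6: everything it awaited (res-6) is free; runs, freeing res-13 and res-1
  task-3: everything it awaited (res-13) is free; runs, freeing res-3 and res-18


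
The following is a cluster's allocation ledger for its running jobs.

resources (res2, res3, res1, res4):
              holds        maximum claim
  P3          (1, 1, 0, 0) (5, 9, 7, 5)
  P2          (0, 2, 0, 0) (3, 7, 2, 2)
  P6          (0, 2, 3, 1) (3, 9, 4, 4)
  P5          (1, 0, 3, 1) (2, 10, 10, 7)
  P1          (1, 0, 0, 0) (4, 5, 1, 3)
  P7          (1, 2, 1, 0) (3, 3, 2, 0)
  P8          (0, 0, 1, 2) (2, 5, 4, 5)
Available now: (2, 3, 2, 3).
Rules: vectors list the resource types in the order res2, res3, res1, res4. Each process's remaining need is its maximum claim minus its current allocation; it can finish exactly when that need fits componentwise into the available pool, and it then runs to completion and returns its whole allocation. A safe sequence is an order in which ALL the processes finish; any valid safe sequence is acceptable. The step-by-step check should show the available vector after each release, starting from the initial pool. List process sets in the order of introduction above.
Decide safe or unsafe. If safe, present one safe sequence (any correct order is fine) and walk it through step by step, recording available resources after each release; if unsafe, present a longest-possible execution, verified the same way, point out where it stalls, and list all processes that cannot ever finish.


SAFE — a valid safe sequence is P7, P2, P1, P6, P8, P3, P5.
Key observation: P7 marks the first exact bind of the order: its need (2, 1, 1, 0) fits the free (2, 3, 2, 3) with zero slack on a requested resource.
Verifying each step:
  pool = (2, 3, 2, 3)
  P7 needs (2, 1, 1, 0) <= (2, 3, 2, 3) -> finishes; pool += (1, 2, 1, 0) = (3, 5, 3, 3)
  P2 needs (3, 5, 2, 2) <= (3, 5, 3, 3) -> finishes; pool += (0, 2, 0, 0) = (3, 7, 3, 3)
  P1 needs (3, 5, 1, 3) <= (3, 7, 3, 3) -> finishes; pool += (1, 0, 0, 0) = (4, 7, 3, 3)
  P6 needs (3, 7, 1, 3) <= (4, 7, 3, 3) -> finishes; pool += (0, 2, 3, 1) = (4, 9, 6, 4)
  P8 needs (2, 5, 3, 3) <= (4, 9, 6, 4) -> finishes; pool += (0, 0, 1, 2) = (4, 9, 7, 6)
  P3 needs (4, 8, 7, 5) <= (4, 9, 7, 6) -> finishes; pool += (1, 1, 0, 0) = (5, 10, 7, 6)
  P5 needs (1, 10, 7, 6) <= (5, 10, 7, 6) -> finishes; pool += (1, 0, 3, 1) = (6, 10, 10, 7)


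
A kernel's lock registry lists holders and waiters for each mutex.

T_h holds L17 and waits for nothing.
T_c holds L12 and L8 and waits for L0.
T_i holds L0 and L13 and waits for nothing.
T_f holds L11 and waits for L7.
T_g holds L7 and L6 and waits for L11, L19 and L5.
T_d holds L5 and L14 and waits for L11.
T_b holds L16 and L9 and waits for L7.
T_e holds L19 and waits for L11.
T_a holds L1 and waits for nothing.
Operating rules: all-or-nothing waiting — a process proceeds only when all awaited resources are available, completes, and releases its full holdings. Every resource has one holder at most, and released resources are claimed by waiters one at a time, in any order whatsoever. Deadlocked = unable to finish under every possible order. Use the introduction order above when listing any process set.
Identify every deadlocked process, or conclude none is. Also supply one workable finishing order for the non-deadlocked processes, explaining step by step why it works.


Deadlocked set: T_f, T_g, T_d, T_b and T_e.
Key observation: T_f -> T_g -> T_f is a circular wait — nothing in it can go first; T_d and T_e are caught in further circular waits and T_b waits into the deadlock from upstream.
The rest can finish in the order T_h, T_a, T_i, T_c.
Step-by-step check:
  T_h waits on nothing -> runs at once and releases L17
  T_a waits on nothing -> runs at once and releases L1
  T_i waits on nothing -> runs at once and releases L0 and L13
  T_c: everything it awaited (L0) is free; runs, freeing L12 and L8


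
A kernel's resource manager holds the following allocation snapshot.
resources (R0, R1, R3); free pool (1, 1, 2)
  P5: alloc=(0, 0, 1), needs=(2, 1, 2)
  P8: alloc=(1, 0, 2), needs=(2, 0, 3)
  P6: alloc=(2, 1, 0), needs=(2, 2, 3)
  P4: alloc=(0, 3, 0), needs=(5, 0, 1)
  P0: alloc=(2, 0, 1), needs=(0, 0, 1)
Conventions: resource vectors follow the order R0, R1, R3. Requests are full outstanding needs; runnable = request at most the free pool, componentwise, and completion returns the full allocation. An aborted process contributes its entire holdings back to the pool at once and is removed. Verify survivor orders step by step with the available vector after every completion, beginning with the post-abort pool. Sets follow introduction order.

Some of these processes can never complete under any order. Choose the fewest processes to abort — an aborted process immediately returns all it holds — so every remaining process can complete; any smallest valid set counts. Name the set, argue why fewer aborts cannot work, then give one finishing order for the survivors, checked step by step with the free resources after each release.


Abort P6.
Key observation: aborting P6 returns (2, 1, 0), and P4 — hopeless before — runs at step 4 with the returned capacity in the pool.
No smaller set exists: with zero aborts the deadlock remains.
One survivor order: P5, P0, P8, P4. Verifying each step (post-abort pool first):
  pool = (3, 2, 2)
  run P5 (needs (2, 1, 2), free (3, 2, 2)); after release of (0, 0, 1) the pool is (3, 2, 3)
  run P0 (needs (0, 0, 1), free (3, 2, 3)); after release of (2, 0, 1) the pool is (5, 2, 4)
  run P8 (needs (2, 0, 3), free (5, 2, 4)); after release of (1, 0, 2) the pool is (6, 2, 6)
  run P4 (needs (5, 0, 1), free (6, 2, 6)); after release of (0, 3, 0) the pool is (6, 5, 6)


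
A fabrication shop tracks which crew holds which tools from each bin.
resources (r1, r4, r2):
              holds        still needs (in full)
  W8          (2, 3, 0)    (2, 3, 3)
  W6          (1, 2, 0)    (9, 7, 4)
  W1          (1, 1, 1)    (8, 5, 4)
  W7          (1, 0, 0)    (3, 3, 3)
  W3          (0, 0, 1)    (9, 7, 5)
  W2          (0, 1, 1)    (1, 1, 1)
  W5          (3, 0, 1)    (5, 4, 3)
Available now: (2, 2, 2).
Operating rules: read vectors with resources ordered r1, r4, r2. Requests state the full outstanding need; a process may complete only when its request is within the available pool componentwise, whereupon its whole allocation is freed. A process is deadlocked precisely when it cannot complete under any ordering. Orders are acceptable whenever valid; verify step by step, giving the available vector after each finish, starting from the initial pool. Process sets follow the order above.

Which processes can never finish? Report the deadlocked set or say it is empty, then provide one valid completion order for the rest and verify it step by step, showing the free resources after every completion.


Nothing here is deadlocked.
Key observation: the pool covers W2 at once, and every later process fits after earlier releases.
The rest can finish in the order W2, W8, W7, W5, W1, W6, W3. Check, step by step:
  pool = (2, 2, 2)
  W2: need (1, 1, 1) fits (2, 2, 2); releases (0, 1, 1), pool now (2, 3, 3)
  W8: need (2, 3, 3) fits (2, 3, 3); releases (2, 3, 0), pool now (4, 6, 3)
  W7: need (3, 3, 3) fits (4, 6, 3); releases (1, 0, 0), pool now (5, 6, 3)
  W5: need (5, 4, 3) fits (5, 6, 3); releases (3, 0, 1), pool now (8, 6, 4)
  W1: need (8, 5, 4) fits (8, 6, 4); releases (1, 1, 1), pool now (9, 7, 5)
  W6: need (9, 7, 4) fits (9, 7, 5); releases (1, 2, 0), pool now (10, 9, 5)
  W3: need (9, 7, 5) fits (10, 9, 5); releases (0, 0, 1), pool now (10, 9, 6)


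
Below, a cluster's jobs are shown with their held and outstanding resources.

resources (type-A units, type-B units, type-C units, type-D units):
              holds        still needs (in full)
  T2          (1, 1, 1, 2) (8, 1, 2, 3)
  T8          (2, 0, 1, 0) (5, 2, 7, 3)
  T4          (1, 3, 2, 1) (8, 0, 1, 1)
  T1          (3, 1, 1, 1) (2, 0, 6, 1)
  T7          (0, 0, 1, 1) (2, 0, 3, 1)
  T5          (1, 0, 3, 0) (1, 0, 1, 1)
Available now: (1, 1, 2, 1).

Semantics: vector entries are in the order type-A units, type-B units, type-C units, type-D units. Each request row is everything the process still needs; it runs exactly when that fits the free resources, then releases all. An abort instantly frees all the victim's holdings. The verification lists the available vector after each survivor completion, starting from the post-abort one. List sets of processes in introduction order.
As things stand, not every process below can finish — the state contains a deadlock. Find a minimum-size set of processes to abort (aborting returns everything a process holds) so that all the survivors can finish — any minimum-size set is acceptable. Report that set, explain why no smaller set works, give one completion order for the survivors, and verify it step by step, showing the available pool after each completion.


Minimum abort set: T2.
Key observation: the deadlocked T4 becomes finishable only because T2 released (1, 1, 1, 2); it completes at step 5 below.
Minimality: the empty abort set fails — the state is deadlocked as it stands.
Survivors finish in the order: T5, T1, T8, T7, T4. Step-by-step check (pool after the aborts first):
  pool = (2, 2, 3, 3)
  T5: need (1, 0, 1, 1) fits (2, 2, 3, 3); releases (1, 0, 3, 0), pool now (3, 2, 6, 3)
  T1: need (2, 0, 6, 1) fits (3, 2, 6, 3); releases (3, 1, 1, 1), pool now (6, 3, 7, 4)
  T8: need (5, 2, 7, 3) fits (6, 3, 7, 4); releases (2, 0, 1, 0), pool now (8, 3, 8, 4)
  T7: need (2, 0, 3, 1) fits (8, 3, 8, 4); releases (0, 0, 1, 1), pool now (8, 3, 9, 5)
  T4: need (8, 0, 1, 1) fits (8, 3, 9, 5); releases (1, 3, 2, 1), pool now (9, 6, 11, 6)


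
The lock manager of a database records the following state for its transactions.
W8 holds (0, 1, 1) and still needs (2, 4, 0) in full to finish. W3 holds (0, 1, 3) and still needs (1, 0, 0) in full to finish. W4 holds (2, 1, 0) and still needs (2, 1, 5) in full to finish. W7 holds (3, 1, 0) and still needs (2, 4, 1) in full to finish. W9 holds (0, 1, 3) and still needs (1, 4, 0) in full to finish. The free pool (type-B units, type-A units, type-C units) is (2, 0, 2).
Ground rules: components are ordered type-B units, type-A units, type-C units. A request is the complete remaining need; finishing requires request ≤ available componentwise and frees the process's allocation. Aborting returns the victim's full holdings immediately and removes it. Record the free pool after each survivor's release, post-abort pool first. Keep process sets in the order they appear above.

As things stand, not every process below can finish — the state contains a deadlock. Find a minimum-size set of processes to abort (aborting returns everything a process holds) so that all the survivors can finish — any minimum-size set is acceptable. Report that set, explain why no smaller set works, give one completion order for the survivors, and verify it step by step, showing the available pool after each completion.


Abort W7 and W9.
Key observation: W8 could never have finished before the abort; with (3, 2, 3) returned by W7 and W9, it fits at step 3.
No one abort is enough; case by case: W8 alone leaves W7 blocked (short on type-A units); W3 alone leaves W8 blocked (short on type-A units); W4 alone leaves W8 blocked (short on type-A units); W7 alone leaves W8 blocked (short on type-A units); W9 alone leaves W8 blocked (short on type-A units).
Survivors finish in the order: W4, W3, W8. Step-by-step check (pool after the aborts first):
  pool = (5, 2, 5)
  W4: need (2, 1, 5) fits (5, 2, 5); releases (2, 1, 0), pool now (7, 3, 5)
  W3: need (1, 0, 0) fits (7, 3, 5); releases (0, 1, 3), pool now (7, 4, 8)
  W8: need (2, 4, 0) fits (7, 4, 8); releases (0, 1, 1), pool now (7, 5, 9)


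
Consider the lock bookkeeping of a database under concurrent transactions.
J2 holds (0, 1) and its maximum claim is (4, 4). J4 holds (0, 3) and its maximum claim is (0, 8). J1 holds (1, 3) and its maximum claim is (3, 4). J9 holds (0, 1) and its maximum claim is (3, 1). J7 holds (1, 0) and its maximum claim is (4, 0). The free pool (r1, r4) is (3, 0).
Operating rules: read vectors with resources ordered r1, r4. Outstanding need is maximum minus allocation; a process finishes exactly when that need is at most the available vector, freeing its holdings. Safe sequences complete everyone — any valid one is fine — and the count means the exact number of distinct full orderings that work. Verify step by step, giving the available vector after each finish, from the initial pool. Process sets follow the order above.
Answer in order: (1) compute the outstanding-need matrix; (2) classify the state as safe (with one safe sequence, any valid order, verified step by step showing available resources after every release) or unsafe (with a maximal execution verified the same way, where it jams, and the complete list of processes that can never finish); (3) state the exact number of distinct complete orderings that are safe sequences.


(1) Need matrix, components ordered r1, r4:
  J2: (4, 3)
  J4: (0, 5)
  J1: (2, 1)
  J9: (3, 0)
  J7: (3, 0)
(2) SAFE. One safe sequence: J9, J7, J1, J2, J4.
Key observation: reading the order forward, J9 is the first process whose need (3, 0) meets the free pool (3, 0) exactly on a resource it requests.
Step-by-step check:
  pool = (3, 0)
  run J9 (needs (3, 0), free (3, 0)); after release of (0, 1) the pool is (3, 1)
  run J7 (needs (3, 0), free (3, 1)); after release of (1, 0) the pool is (4, 1)
  run J1 (needs (2, 1), free (4, 1)); after release of (1, 3) the pool is (5, 4)
  run J2 (needs (4, 3), free (5, 4)); after release of (0, 1) the pool is (5, 5)
  run J4 (needs (0, 5), free (5, 5)); after release of (0, 3) the pool is (5, 8)
(3) Precisely 5 of the possible complete orderings are safe sequences.


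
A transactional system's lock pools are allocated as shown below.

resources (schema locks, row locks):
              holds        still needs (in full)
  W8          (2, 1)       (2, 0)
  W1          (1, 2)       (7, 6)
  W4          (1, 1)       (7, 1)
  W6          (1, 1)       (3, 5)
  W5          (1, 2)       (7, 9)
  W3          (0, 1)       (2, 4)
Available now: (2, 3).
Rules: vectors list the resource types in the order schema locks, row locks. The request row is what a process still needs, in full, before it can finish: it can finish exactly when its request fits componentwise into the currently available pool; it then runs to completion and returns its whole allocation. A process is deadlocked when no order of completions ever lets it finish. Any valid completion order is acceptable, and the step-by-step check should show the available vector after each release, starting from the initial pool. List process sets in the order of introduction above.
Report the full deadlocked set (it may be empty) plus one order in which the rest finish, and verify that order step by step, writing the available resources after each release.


The deadlocked set is W1, W4 and W5.
Key observation: the pool after W8, W3, W6 is (5, 6); every surviving request exceeds it in schema locks, so progress ends there.
The rest can finish in the order W8, W3, W6. Verifying each step:
  pool = (2, 3)
  W8 needs (2, 0) <= (2, 3) -> finishes; pool += (2, 1) = (4, 4)
  W3 needs (2, 4) <= (4, 4) -> finishes; pool += (0, 1) = (4, 5)
  W6 needs (3, 5) <= (4, 5) -> finishes; pool += (1, 1) = (5, 6)
The blocked processes can never fit:
  blocked: W1 wants (7, 6), pool (5, 6) — not enough schema locks
  blocked: W4 wants (7, 1), pool (5, 6) — not enough schema locks
  blocked: W5 wants (7, 9), pool (5, 6) — not enough schema locks and row locks


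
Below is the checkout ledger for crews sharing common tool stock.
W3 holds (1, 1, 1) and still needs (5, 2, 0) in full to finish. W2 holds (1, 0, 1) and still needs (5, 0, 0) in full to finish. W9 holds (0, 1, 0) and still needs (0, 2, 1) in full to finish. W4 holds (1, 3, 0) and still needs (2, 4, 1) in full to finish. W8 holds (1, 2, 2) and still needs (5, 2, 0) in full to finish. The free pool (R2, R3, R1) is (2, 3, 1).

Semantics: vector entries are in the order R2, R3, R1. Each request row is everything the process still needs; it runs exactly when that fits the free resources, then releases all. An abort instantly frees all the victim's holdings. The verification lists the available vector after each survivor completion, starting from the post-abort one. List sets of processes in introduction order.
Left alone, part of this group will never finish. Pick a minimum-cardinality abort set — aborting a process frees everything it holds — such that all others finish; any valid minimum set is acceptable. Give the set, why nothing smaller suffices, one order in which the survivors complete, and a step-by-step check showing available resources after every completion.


The answer: abort W3 and W8.
Key observation: no ordering could ever have run W2 before the abort of W3 and W8; with (2, 3, 3) back in the pool it fits at step 2.
Minimality, checking each single-abort alternative: W3 alone leaves W2 blocked (short on R2); W2 alone leaves W3 blocked (short on R2); W9 alone leaves W3 blocked (short on R2); W4 alone leaves W3 blocked (short on R2); W8 alone leaves W3 blocked (short on R2).
One survivor order: W4, W2, W9. Verifying each step (post-abort pool first):
  pool = (4, 6, 4)
  W4: need (2, 4, 1) fits (4, 6, 4); releases (1, 3, 0), pool now (5, 9, 4)
  W2: need (5, 0, 0) fits (5, 9, 4); releases (1, 0, 1), pool now (6, 9, 5)
  W9: need (0, 2, 1) fits (6, 9, 5); releases (0, 1, 0), pool now (6, 10, 5)


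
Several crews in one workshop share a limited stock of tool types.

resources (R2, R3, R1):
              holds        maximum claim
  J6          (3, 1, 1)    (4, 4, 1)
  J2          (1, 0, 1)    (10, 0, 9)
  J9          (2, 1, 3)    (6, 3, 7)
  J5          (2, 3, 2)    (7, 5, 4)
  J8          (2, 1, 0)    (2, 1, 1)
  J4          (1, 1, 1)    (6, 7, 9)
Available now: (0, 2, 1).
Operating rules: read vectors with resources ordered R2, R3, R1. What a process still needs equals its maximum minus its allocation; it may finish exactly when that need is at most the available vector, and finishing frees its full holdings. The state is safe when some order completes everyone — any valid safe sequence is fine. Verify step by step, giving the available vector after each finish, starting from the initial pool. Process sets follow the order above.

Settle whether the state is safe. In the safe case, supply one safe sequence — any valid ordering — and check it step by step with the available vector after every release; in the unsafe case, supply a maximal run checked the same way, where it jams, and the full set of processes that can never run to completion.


The state is UNSAFE.
Key observation: no order helps: past J8, J6, J5, J9, the free pool tops out at (9, 8, 7), below what each blocked process needs in R1.
The run J8, J6, J5, J9 cannot be extended any further. Check, step by step:
  pool = (0, 2, 1)
  J8: need (0, 0, 1) fits (0, 2, 1); releases (2, 1, 0), pool now (2, 3, 1)
  J6: need (1, 3, 0) fits (2, 3, 1); releases (3, 1, 1), pool now (5, 4, 2)
  J5: need (5, 2, 2) fits (5, 4, 2); releases (2, 3, 2), pool now (7, 7, 4)
  J9: need (4, 2, 4) fits (7, 7, 4); releases (2, 1, 3), pool now (9, 8, 7)
  blocked: J2 wants (9, 0, 8), pool (9, 8, 7) — not enough R1
  blocked: J4 wants (5, 6, 8), pool (9, 8, 7) — not enough R1
Never able to finish: J2 and J4.


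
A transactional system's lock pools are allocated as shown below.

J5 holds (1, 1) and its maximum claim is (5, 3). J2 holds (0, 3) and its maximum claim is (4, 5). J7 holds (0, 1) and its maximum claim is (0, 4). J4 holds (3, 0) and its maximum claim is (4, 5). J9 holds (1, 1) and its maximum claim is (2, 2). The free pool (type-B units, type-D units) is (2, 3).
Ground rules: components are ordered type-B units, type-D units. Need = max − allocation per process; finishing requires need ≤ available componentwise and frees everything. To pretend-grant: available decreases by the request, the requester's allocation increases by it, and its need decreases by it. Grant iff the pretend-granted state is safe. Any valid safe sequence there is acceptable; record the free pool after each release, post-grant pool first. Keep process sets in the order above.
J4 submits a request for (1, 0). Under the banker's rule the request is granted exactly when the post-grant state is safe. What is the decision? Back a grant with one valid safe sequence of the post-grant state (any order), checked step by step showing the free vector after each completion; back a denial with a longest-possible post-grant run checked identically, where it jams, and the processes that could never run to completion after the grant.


GRANT: granting preserves safety; a valid post-grant sequence is J7, J9, J4, J5, J2.
Key observation: even at the reduced pool (1, 3), J7 fits immediately, so safety survives the grant.
Check on the post-grant state, step by step:
  pool = (1, 3)
  J7 needs (0, 3) <= (1, 3) -> finishes; pool += (0, 1) = (1, 4)
  J9 needs (1, 1) <= (1, 4) -> finishes; pool += (1, 1) = (2, 5)
  J4 needs (0, 5) <= (2, 5) -> finishes; pool += (4, 0) = (6, 5)
  J5 needs (4, 2) <= (6, 5) -> finishes; pool += (1, 1) = (7, 6)
  J2 needs (4, 2) <= (7, 6) -> finishes; pool += (0, 3) = (7, 9)


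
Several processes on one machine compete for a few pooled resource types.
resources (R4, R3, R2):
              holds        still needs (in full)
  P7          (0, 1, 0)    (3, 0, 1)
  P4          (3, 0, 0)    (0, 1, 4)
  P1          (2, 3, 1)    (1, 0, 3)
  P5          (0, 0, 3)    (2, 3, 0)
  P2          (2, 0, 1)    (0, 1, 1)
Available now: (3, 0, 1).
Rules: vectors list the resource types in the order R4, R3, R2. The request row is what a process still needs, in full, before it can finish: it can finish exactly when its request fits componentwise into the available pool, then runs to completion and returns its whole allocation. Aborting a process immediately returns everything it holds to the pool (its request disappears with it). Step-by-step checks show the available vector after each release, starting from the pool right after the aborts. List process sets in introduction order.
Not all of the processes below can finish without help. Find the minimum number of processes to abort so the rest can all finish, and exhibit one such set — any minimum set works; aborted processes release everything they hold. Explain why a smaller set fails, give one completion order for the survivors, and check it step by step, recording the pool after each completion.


Abort P1.
Key observation: no ordering could ever have run P5 before the abort of P1; with (2, 3, 1) back in the pool it fits at step 3.
Minimality: the empty abort set fails — the state is deadlocked as it stands.
Survivors finish in the order: P2, P7, P5, P4. Walking it through (pool after the aborts first):
  pool = (5, 3, 2)
  run P2 (needs (0, 1, 1), free (5, 3, 2)); after release of (2, 0, 1) the pool is (7, 3, 3)
  run P7 (needs (3, 0, 1), free (7, 3, 3)); after release of (0, 1, 0) the pool is (7, 4, 3)
  run P5 (needs (2, 3, 0), free (7, 4, 3)); after release of (0, 0, 3) the pool is (7, 4, 6)
  run P4 (needs (0, 1, 4), free (7, 4, 6)); after release of (3, 0, 0) the pool is (10, 4, 6)


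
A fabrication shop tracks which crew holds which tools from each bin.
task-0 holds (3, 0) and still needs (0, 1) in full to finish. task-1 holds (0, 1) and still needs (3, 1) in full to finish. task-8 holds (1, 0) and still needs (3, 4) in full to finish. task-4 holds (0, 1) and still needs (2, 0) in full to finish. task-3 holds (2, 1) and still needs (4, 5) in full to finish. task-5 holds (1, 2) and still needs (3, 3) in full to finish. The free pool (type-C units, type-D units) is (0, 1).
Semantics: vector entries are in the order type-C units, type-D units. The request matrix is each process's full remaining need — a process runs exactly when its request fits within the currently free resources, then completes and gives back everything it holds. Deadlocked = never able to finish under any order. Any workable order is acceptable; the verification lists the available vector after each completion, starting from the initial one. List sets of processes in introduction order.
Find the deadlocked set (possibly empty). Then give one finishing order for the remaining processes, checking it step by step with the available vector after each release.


The deadlocked set is empty.
Key observation: no deadlock: task-0 fits now, and the freed resources carry the rest through.
A valid finishing order for the others: task-0, task-1, task-4, task-5, task-8, task-3. Check, step by step:
  pool = (0, 1)
  task-0 needs (0, 1) <= (0, 1) -> finishes; pool += (3, 0) = (3, 1)
  task-1 needs (3, 1) <= (3, 1) -> finishes; pool += (0, 1) = (3, 2)
  task-4 needs (2, 0) <= (3, 2) -> finishes; pool += (0, 1) = (3, 3)
  task-5 needs (3, 3) <= (3, 3) -> finishes; pool += (1, 2) = (4, 5)
  task-8 needs (3, 4) <= (4, 5) -> finishes; pool += (1, 0) = (5, 5)
  task-3 needs (4, 5) <= (5, 5) -> finishes; pool += (2, 1) = (7, 6)


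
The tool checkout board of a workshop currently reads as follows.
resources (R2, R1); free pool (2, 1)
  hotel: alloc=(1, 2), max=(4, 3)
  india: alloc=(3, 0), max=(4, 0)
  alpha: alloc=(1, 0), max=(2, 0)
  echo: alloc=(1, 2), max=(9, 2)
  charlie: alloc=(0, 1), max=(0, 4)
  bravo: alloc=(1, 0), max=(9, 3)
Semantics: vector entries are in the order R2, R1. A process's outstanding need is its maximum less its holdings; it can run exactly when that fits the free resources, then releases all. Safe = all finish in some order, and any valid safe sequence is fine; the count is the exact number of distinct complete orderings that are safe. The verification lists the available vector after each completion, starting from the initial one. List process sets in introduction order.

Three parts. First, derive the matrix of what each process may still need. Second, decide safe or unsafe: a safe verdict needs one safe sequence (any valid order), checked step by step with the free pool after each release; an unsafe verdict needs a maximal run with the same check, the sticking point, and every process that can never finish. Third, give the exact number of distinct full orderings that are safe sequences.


(1) Need matrix, components ordered R2, R1:
  hotel: (3, 1)
  india: (1, 0)
  alpha: (1, 0)
  echo: (8, 0)
  charlie: (0, 3)
  bravo: (8, 3)
(2) UNSAFE — no complete ordering exists.
Key observation: even finishing india, hotel, charlie, alpha leaves just (7, 4) free — too little R2 for any of the remaining processes.
The run india, hotel, charlie, alpha cannot be extended any further. Verifying each step:
  pool = (2, 1)
  run india (needs (1, 0), free (2, 1)); after release of (3, 0) the pool is (5, 1)
  run hotel (needs (3, 1), free (5, 1)); after release of (1, 2) the pool is (6, 3)
  run charlie (needs (0, 3), free (6, 3)); after release of (0, 1) the pool is (6, 4)
  run alpha (needs (1, 0), free (6, 4)); after release of (1, 0) the pool is (7, 4)
  echo cannot run: need (8, 0) vs free (7, 4) (insufficient R2)
  bravo cannot run: need (8, 3) vs free (7, 4) (insufficient R2)
Processes that can never finish: echo and bravo.
(3) Exactly 0 of the possible complete orderings are safe sequences.


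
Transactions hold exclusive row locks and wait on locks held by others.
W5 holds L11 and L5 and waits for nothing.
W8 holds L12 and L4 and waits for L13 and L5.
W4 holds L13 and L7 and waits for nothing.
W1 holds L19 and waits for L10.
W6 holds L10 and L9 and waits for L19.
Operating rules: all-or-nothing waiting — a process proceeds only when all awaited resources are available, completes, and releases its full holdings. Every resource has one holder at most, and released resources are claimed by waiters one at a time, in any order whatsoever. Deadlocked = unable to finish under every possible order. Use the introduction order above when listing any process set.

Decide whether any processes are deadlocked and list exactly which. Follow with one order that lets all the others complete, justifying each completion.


Deadlocked: W1 and W6.
Key observation: the loop W1 -> W6 -> W1 blocks itself forever; no other process is dragged down with it.
A valid finishing order for the others: W5, W4, W8.
Step-by-step check:
  W5: no waits; runs immediately, freeing L11 and L5
  W4: no waits; runs immediately, freeing L13 and L7
  W8 waits on L13 and L5 — all released -> runs and releases L12 and L4


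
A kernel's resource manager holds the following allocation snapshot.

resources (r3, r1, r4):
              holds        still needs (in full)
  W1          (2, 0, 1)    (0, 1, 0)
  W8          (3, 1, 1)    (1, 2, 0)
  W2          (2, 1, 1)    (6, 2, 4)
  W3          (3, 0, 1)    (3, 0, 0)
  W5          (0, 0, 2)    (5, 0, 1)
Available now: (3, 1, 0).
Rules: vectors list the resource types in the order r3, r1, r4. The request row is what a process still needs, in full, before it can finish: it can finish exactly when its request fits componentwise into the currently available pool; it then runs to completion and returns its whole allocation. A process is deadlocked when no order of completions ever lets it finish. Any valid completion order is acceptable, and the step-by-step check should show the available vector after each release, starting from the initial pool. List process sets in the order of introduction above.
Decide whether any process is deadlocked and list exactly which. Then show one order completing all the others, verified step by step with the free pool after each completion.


Deadlocked: W8 and W2.
Key observation: the pool after W3, W5, W1 is (8, 1, 4); every surviving request exceeds it in r1, so progress ends there.
One completion order for the rest: W3, W5, W1. Verifying each step:
  pool = (3, 1, 0)
  W3: need (3, 0, 0) fits (3, 1, 0); releases (3, 0, 1), pool now (6, 1, 1)
  W5: need (5, 0, 1) fits (6, 1, 1); releases (0, 0, 2), pool now (6, 1, 3)
  W1: need (0, 1, 0) fits (6, 1, 3); releases (2, 0, 1), pool now (8, 1, 4)
None of the blocked processes ever fits:
  blocked: W8 wants (1, 2, 0), pool (8, 1, 4) — not enough r1
  blocked: W2 wants (6, 2, 4), pool (8, 1, 4) — not enough r1


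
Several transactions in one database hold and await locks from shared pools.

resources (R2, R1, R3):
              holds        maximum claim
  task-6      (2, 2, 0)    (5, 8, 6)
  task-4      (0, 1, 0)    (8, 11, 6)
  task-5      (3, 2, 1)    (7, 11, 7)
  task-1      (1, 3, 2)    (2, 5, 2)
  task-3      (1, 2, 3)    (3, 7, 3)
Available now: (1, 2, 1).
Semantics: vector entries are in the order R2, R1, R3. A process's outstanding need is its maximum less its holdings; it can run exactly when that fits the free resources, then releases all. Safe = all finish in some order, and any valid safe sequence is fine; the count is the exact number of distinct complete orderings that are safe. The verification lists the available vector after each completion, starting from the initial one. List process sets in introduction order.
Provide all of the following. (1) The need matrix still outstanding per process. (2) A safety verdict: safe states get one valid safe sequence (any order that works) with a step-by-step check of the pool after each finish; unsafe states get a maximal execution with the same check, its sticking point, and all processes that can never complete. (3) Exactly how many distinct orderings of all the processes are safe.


(1) Remaining need (order R2, R1, R3):
  task-6: (3, 6, 6)
  task-4: (8, 10, 6)
  task-5: (4, 9, 6)
  task-1: (1, 2, 0)
  task-3: (2, 5, 0)
(2) SAFE. One safe sequence: task-1, task-3, task-6, task-5, task-4.
Key observation: reading the order forward, task-1 is the first process whose need (1, 2, 0) meets the free pool (1, 2, 1) exactly on a resource it requests.
Step-by-step check:
  pool = (1, 2, 1)
  run task-1 (needs (1, 2, 0), free (1, 2, 1)); after release of (1, 3, 2) the pool is (2, 5, 3)
  run task-3 (needs (2, 5, 0), free (2, 5, 3)); after release of (1, 2, 3) the pool is (3, 7, 6)
  run task-6 (needs (3, 6, 6), free (3, 7, 6)); after release of (2, 2, 0) the pool is (5, 9, 6)
  run task-5 (needs (4, 9, 6), free (5, 9, 6)); after release of (3, 2, 1) the pool is (8, 11, 7)
  run task-4 (needs (8, 10, 6), free (8, 11, 7)); after release of (0, 1, 0) the pool is (8, 12, 7)
(3) Precisely 1 of the possible complete orderings is a safe sequence.


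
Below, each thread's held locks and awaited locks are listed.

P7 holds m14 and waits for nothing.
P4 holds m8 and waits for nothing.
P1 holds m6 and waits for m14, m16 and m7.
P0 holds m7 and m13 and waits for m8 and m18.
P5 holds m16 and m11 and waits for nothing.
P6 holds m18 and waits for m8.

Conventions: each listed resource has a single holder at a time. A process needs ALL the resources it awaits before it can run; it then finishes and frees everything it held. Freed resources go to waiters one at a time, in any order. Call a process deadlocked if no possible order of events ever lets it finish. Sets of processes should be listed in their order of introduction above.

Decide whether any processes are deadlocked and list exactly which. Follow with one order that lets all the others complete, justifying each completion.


No process is deadlocked.
Key observation: there is no circular wait here — follow any chain and it reaches a process that is free to run now.
A valid finishing order for the others: P5, P4, P7, P6, P0, P1.
Step-by-step check:
  P5 waits on nothing -> runs at once and releases m16 and m11
  P4 waits on nothing -> runs at once and releases m8
  P7 waits on nothing -> runs at once and releases m14
  P6: everything it awaited (m8) is free; runs, freeing m18
  P0: everything it awaited (m8 and m18) is free; runs, freeing m7 and m13
  P1: everything it awaited (m14, m16 and m7) is free; runs, freeing m6


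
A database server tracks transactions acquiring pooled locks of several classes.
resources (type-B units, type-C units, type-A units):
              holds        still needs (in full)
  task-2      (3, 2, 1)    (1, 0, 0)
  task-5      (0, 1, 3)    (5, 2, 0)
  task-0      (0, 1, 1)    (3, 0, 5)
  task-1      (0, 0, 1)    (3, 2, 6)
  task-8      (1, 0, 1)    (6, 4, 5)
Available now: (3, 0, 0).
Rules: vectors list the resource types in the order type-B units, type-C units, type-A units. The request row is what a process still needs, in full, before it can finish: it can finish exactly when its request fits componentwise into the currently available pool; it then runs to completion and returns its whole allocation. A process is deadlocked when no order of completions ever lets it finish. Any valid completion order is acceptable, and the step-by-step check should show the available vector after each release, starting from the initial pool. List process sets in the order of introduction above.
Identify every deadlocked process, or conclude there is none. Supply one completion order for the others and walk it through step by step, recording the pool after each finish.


Deadlocked set: task-0, task-1 and task-8.
Key observation: no order helps: past task-2, task-5, the free pool tops out at (6, 3, 4), below what each blocked process needs in type-A units.
The rest can finish in the order task-2, task-5. Check, step by step:
  pool = (3, 0, 0)
  run task-2 (needs (1, 0, 0), free (3, 0, 0)); after release of (3, 2, 1) the pool is (6, 2, 1)
  run task-5 (needs (5, 2, 0), free (6, 2, 1)); after release of (0, 1, 3) the pool is (6, 3, 4)
None of the blocked processes ever fits:
  blocked: task-0 wants (3, 0, 5), pool (6, 3, 4) — not enough type-A units
  blocked: task-1 wants (3, 2, 6), pool (6, 3, 4) — not enough type-A units
  blocked: task-8 wants (6, 4, 5), pool (6, 3, 4) — not enough type-C units and type-A units


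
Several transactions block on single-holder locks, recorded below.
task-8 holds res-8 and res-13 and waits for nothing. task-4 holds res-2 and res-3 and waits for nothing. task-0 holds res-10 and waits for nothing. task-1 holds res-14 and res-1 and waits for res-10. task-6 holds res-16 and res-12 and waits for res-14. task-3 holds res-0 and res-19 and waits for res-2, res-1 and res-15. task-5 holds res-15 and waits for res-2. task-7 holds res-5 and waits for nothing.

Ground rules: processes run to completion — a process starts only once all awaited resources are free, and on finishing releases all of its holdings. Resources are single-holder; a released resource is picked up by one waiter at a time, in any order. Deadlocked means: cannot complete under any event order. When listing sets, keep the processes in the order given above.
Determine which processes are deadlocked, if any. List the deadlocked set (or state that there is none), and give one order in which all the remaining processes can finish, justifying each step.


Nothing here is deadlocked.
Key observation: every chain of waits terminates; starting from the processes that wait on nothing, all the rest unlock in turn.
One completion order for the rest: task-4, task-0, task-1, task-5, task-3, task-6, task-7, task-8.
Walking it through:
  task-4 waits on nothing -> runs at once and releases res-2 and res-3
  task-0 waits on nothing -> runs at once and releases res-10
  run task-1 (all its waits — res-10 — are resolved); releases res-14 and res-1
  run task-5 (all its waits — res-2 — are resolved); releases res-15
  run task-3 (all its waits — res-2, res-1 and res-15 — are resolved); releases res-0 and res-19
  run task-6 (all its waits — res-14 — are resolved); releases res-16 and res-12
  task-7 waits on nothing -> runs at once and releases res-5
  task-8 waits on nothing -> runs at once and releases res-8 and res-13
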